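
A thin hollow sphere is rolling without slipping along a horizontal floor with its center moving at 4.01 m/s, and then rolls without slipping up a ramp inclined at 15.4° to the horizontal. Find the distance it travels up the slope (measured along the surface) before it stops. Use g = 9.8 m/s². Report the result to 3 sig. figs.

The moment of inertia is (2/3)MR², giving k ≡ I/(MR²) = 2/3.
Pure rolling means v = ωR; then KE = ½Mv² + ½I(v/R)² = ½(1+k)Mv² = (5/6)Mv².
Setting this equal to Mgh gives the vertical rise h = (1+k)v₀²/(2g) = 1.667×4.01²/(2×9.8) = 1.367 m.
Along the incline, d = h/sinθ = 1.367/sin15.4° ≈ 5.15 m.

d ≈ 5.15 m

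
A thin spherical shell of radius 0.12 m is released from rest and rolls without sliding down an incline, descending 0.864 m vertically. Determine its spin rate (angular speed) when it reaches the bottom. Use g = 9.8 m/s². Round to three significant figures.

Here I = (2/3)MR², so the shape factor k = I/(MR²) = 2/3.
Rolling without slipping gives ω = v/R, so the total kinetic energy is ½Mv² + ½Iω² = ½(1+k)Mv² = (5/6)Mv².
Energy conservation Mgh = ½(1+k)Mv² gives v = √(2gh/(1+k)) = √(2 × 9.8 × 0.864 / 1.667) = 3.188 m/s.
Then ω = v/R = 3.188 / 0.12 ≈ 26.6 rad/s.

ω ≈ 26.6 rad/s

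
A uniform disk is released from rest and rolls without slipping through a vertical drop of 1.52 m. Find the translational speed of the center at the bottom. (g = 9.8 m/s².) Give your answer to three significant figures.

For this body I = (1/2)MR², i.e. k = I/(MR²) = 0.5.
The rolling condition ω = v/R makes the rotational term ½I(v/R)² = ½kMv², so KE_total = ½(1+k)Mv² = (3/4)Mv².
Energy conservation: Mgh = (3/4)Mv², so v = √(2gh/(1+k)) = √(2 × 9.8 × 1.52 / 1.5) ≈ 4.46 m/s.

v ≈ 4.46 m/s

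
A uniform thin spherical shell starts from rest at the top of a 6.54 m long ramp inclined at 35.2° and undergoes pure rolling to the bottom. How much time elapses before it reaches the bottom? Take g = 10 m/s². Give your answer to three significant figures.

The moment of inertia is (2/3)MR², giving k ≡ I/(MR²) = 2/3.
Translational: Mg sinθ − f = Ma. Rotational about the CM: fR = Iα = kMRa, so f = kMa.
Hence a = g sinθ/(1+k) = 10×sin35.2°/1.667 = 3.459 m/s².
Starting from rest, L = ½at², so t = √(2L/a) = √(2×6.54/3.459) ≈ 1.94 s.

t ≈ 1.94 s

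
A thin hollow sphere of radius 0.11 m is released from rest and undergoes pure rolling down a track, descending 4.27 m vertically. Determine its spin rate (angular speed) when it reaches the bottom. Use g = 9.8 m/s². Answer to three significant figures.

ω ≈ 64.4 rad/s

Here I = (2/3)MR², so the shape factor k = I/(MR²) = 2/3.
Rolling without slipping gives ω = v/R, so the total kinetic energy is ½Mv² + ½Iω² = ½(1+k)Mv² = (5/6)Mv².
Energy conservation Mgh = ½(1+k)Mv² gives v = √(2gh/(1+k)) = √(2 × 9.8 × 4.27 / 1.667) = 7.086 m/s.
Then ω = v/R = 7.086 / 0.11 ≈ 64.4 rad/s.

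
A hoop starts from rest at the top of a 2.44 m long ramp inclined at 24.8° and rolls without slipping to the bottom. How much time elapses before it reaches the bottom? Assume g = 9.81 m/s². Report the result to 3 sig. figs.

t ≈ 1.54 s

Here I = MR², so the shape factor k = I/(MR²) = 1.
Along the incline Mg sinθ − f = Ma, and torque about the center fR = Iα = kMR²(a/R) gives f = kMa.
Hence a = g sinθ/(1+k) = 9.81×sin24.8°/2 = 2.057 m/s².
With constant a from rest, t = √(2L/a) = √(2·2.44/2.057) ≈ 1.54 s.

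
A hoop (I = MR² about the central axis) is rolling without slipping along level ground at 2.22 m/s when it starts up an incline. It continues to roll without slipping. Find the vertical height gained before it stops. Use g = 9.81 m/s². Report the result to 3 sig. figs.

h ≈ 0.502 m

Here I = MR², so the shape factor k = I/(MR²) = 1.
Pure rolling means v = ωR; then KE = ½Mv² + ½I(v/R)² = ½(1+k)Mv² = Mv².
All of this converts to potential energy at the highest point: Mv₀² = Mgh.
Thus h = (1+k)v₀²/(2g) = 2 × 2.22² / (2 × 9.81) ≈ 0.502 m.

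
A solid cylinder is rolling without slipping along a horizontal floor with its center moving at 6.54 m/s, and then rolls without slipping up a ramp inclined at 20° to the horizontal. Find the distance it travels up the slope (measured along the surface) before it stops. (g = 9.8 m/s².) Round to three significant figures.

d ≈ 9.57 m

Here I = (1/2)MR², so the shape factor k = I/(MR²) = 0.5.
Rolling without slipping gives ω = v/R, so the total kinetic energy is ½Mv² + ½Iω² = ½(1+k)Mv² = (3/4)Mv².
Setting this equal to Mgh gives the vertical rise h = (1+k)v₀²/(2g) = 1.5×6.54²/(2×9.8) = 3.273 m.
Along the incline, d = h/sinθ = 3.273/sin20° ≈ 9.57 m.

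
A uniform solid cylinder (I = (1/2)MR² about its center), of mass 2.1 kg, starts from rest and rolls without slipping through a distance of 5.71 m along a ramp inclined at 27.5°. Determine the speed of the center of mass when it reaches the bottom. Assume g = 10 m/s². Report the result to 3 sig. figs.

For this body I = (1/2)MR², i.e. k = I/(MR²) = 0.5.
The rolling condition ω = v/R makes the rotational term ½I(v/R)² = ½kMv², so KE_total = ½(1+k)Mv² = (3/4)Mv².
The vertical drop is h = L sinθ = 5.71 × sin27.5° = 2.637 m.
Setting Mgh = (3/4)Mv² gives v = √(2gh/(1+k)) = √(2·10·2.637/1.5) ≈ 5.93 m/s.

v ≈ 5.93 m/s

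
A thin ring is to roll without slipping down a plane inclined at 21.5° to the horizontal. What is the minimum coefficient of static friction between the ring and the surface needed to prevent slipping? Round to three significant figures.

The moment of inertia is MR², giving k ≡ I/(MR²) = 1.
Along the incline Mg sinθ − f = Ma, and torque about the center fR = Iα = kMR²(a/R) gives f = kMa.
These give a = g sinθ/(1+k) and the required friction f = kMg sinθ/(1+k).
The normal force is N = Mg cosθ, so μ_min = f/N = k tanθ/(1+k).
μ_min = 1 × tan21.5° / 2 ≈ 0.197.

μ_min ≈ 0.197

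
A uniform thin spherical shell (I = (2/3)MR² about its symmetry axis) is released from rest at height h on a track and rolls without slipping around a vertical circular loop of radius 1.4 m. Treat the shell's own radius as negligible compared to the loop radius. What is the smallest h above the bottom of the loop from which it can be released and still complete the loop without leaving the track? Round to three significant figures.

With I = (2/3)MR², the ratio k = I/(MR²) is 2/3.
At the top, contact is just lost when gravity alone supplies the centripetal force: Mg = Mv_top²/r, i.e. v_top² = gr.
With ω = v/R, the kinetic energy at speed v is ½(1+k)Mv² = (5/6)Mv².
Energy conservation from release (height h) to the top (height 2r): Mgh = Mg(2r) + (5/6)M·gr.
Thus h_min = 2r + (1+k)r/2 = r(2 + 1.667/2) = 1.4 × 2.833 ≈ 3.97 m.

h_min ≈ 3.97 m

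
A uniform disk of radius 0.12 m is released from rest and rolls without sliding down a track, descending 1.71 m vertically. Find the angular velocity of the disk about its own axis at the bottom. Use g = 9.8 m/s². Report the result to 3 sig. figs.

ω ≈ 39.4 rad/s

Here I = (1/2)MR², so the shape factor k = I/(MR²) = 0.5.
Since it rolls without slipping, ω = v/R and KE = ½Mv² + ½Iω² = ½(1+k)Mv² = (3/4)Mv².
Energy conservation Mgh = ½(1+k)Mv² gives v = √(2gh/(1+k)) = √(2 × 9.8 × 1.71 / 1.5) = 4.727 m/s.
The angular speed follows from ω = v/R = 4.727/0.12 ≈ 39.4 rad/s.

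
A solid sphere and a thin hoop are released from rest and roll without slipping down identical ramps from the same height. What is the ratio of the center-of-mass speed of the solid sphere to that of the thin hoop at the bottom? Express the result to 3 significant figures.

Each satisfies Mgh = ½(1+k)Mv² with k = I/(MR²), so v ∝ 1/√(1+k).
For the solid sphere k = 0.4; for the thin hoop k = 1.
v₁/v₂ = √((1+k₂)/(1+k₁)) = √(2/1.4) ≈ 1.20.

v_ratio ≈ 1.20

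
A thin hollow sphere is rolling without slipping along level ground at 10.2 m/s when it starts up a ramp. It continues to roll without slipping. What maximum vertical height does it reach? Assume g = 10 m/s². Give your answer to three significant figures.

Here I = (2/3)MR², so the shape factor k = I/(MR²) = 2/3.
The rolling condition ω = v/R makes the rotational term ½I(v/R)² = ½kMv², so KE_total = ½(1+k)Mv² = (5/6)Mv².
At the top the kinetic energy is zero, so (5/6)Mv₀² = Mgh.
Thus h = (1+k)v₀²/(2g) = 1.667 × 10.2² / (2 × 10) ≈ 8.67 m.

h ≈ 8.67 m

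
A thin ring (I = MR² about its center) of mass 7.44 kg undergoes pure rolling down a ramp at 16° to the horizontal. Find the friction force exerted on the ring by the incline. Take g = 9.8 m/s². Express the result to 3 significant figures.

f ≈ 10.0 N

For this body I = MR², i.e. k = I/(MR²) = 1.
Translational: Mg sinθ − f = Ma. Rotational about the CM: fR = Iα = kMRa, so f = kMa.
Combining, a = g sinθ/(1+k) and f = kMa = kMg sinθ/(1+k).
f = 1 × 7.44 × 9.8 × sin16° / 2 ≈ 10.0 N.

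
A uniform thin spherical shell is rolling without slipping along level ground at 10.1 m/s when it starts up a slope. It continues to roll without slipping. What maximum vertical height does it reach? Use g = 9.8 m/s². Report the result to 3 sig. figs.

h ≈ 8.67 m

The moment of inertia is (2/3)MR², giving k ≡ I/(MR²) = 2/3.
Rolling without slipping gives ω = v/R, so the total kinetic energy is ½Mv² + ½Iω² = ½(1+k)Mv² = (5/6)Mv².
All of this converts to potential energy at the highest point: (5/6)Mv₀² = Mgh.
Thus h = (1+k)v₀²/(2g) = 1.667 × 10.1² / (2 × 9.8) ≈ 8.67 m.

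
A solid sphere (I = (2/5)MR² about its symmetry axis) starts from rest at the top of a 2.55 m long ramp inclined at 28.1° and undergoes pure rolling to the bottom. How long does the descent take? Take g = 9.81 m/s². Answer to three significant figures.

Here I = (2/5)MR², so the shape factor k = I/(MR²) = 0.4.
Along the incline Mg sinθ − f = Ma, and torque about the center fR = Iα = kMR²(a/R) gives f = kMa.
Hence a = g sinθ/(1+k) = 9.81×sin28.1°/1.4 = 3.3 m/s².
Starting from rest, L = ½at², so t = √(2L/a) = √(2×2.55/3.3) ≈ 1.24 s.

t ≈ 1.24 s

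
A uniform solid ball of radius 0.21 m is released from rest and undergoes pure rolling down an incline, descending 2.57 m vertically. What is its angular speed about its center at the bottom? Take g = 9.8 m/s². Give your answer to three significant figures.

For this body I = (2/5)MR², i.e. k = I/(MR²) = 0.4.
Rolling without slipping gives ω = v/R, so the total kinetic energy is ½Mv² + ½Iω² = ½(1+k)Mv² = (7/10)Mv².
Energy conservation Mgh = ½(1+k)Mv² gives v = √(2gh/(1+k)) = √(2 × 9.8 × 2.57 / 1.4) = 5.998 m/s.
The angular speed follows from ω = v/R = 5.998/0.21 ≈ 28.6 rad/s.

ω ≈ 28.6 rad/s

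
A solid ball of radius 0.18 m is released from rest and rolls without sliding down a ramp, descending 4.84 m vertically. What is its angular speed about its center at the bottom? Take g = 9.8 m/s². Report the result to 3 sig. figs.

ω ≈ 45.7 rad/s

With I = (2/5)MR², the ratio k = I/(MR²) is 0.4.
Since it rolls without slipping, ω = v/R and KE = ½Mv² + ½Iω² = ½(1+k)Mv² = (7/10)Mv².
Energy conservation Mgh = ½(1+k)Mv² gives v = √(2gh/(1+k)) = √(2 × 9.8 × 4.84 / 1.4) = 8.232 m/s.
Then ω = v/R = 8.232 / 0.18 ≈ 45.7 rad/s.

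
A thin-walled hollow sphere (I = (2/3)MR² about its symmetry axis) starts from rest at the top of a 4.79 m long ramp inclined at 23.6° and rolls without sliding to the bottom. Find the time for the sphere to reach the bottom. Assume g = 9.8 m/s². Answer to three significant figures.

t ≈ 2.02 s

Here I = (2/3)MR², so the shape factor k = I/(MR²) = 2/3.
Along the incline Mg sinθ − f = Ma, and torque about the center fR = Iα = kMR²(a/R) gives f = kMa.
Hence a = g sinθ/(1+k) = 9.8×sin23.6°/1.667 = 2.354 m/s².
Starting from rest, L = ½at², so t = √(2L/a) = √(2×4.79/2.354) ≈ 2.02 s.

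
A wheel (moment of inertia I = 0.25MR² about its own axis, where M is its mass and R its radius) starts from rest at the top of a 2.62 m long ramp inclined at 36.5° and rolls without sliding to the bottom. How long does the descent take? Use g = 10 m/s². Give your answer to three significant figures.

Here I = 0.25MR², so the shape factor k = I/(MR²) = 0.25.
Newton's second law down the slope: Mg sinθ − f = Ma. The torque equation fR = Iα (with α = a/R) gives f = kMa.
Hence a = g sinθ/(1+k) = 10×sin36.5°/1.25 = 4.759 m/s².
Starting from rest, L = ½at², so t = √(2L/a) = √(2×2.62/4.759) ≈ 1.05 s.

t ≈ 1.05 s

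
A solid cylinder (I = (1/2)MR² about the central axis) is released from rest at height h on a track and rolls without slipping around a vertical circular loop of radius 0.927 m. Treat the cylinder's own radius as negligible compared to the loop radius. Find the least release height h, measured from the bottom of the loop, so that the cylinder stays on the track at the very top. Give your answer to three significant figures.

With I = (1/2)MR², the ratio k = I/(MR²) is 0.5.
At the top of the loop, the minimum-contact condition is Mg = Mv_top²/r, so v_top² = gr.
With ω = v/R, the kinetic energy at speed v is ½(1+k)Mv² = (3/4)Mv².
Energy conservation from release (height h) to the top (height 2r): Mgh = Mg(2r) + (3/4)M·gr.
Thus h_min = 2r + (1+k)r/2 = r(2 + 1.5/2) = 0.927 × 2.75 ≈ 2.55 m.

h_min ≈ 2.55 m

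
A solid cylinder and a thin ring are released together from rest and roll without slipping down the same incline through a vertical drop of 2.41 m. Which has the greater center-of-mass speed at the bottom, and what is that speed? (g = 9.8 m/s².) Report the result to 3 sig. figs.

the solid cylinder, at v ≈ 5.61 m/s

For rolling without slipping, Mgh = ½(1+k)Mv² where k = I/(MR²), so v = √(2gh/(1+k)).
Solid cylinder: k = 0.5, giving v = √(2×9.8×2.41/1.5) = 5.612 m/s.
Thin ring: k = 1, giving v = √(2×9.8×2.41/2) = 4.86 m/s.
The smaller k wins: the solid cylinder, at ≈ 5.61 m/s.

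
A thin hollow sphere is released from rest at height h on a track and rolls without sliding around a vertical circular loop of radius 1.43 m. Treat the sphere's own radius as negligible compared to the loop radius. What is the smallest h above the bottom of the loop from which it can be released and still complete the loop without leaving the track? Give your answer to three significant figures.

h_min ≈ 4.05 m

For this body I = (2/3)MR², i.e. k = I/(MR²) = 2/3.
At the top, contact is just lost when gravity alone supplies the centripetal force: Mg = Mv_top²/r, i.e. v_top² = gr.
With ω = v/R, the kinetic energy at speed v is ½(1+k)Mv² = (5/6)Mv².
Energy conservation from release (height h) to the top (height 2r): Mgh = Mg(2r) + (5/6)M·gr.
Thus h_min = 2r + (1+k)r/2 = r(2 + 1.667/2) = 1.43 × 2.833 ≈ 4.05 m.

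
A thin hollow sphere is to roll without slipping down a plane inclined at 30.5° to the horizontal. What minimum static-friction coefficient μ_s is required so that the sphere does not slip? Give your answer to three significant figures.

The moment of inertia is (2/3)MR², giving k ≡ I/(MR²) = 2/3.
Newton's second law down the slope: Mg sinθ − f = Ma. The torque equation fR = Iα (with α = a/R) gives f = kMa.
These give a = g sinθ/(1+k) and the required friction f = kMg sinθ/(1+k).
The normal force is N = Mg cosθ, so μ_min = f/N = k tanθ/(1+k).
μ_min = (2/3) × tan30.5° / 1.667 ≈ 0.236.

μ_min ≈ 0.236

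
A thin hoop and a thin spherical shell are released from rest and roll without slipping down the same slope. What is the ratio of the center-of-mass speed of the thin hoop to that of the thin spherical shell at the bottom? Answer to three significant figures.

v_ratio ≈ 0.913

Each satisfies Mgh = ½(1+k)Mv² with k = I/(MR²), so v ∝ 1/√(1+k).
For the thin hoop k = 1; for the thin spherical shell k = 2/3.
v₁/v₂ = √((1+k₂)/(1+k₁)) = √(1.667/2) ≈ 0.913.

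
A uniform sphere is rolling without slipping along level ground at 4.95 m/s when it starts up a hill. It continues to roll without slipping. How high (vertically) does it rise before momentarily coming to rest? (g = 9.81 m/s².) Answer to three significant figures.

Here I = (2/5)MR², so the shape factor k = I/(MR²) = 0.4.
Rolling without slipping gives ω = v/R, so the total kinetic energy is ½Mv² + ½Iω² = ½(1+k)Mv² = (7/10)Mv².
At the top the kinetic energy is zero, so (7/10)Mv₀² = Mgh.
Thus h = (1+k)v₀²/(2g) = 1.4 × 4.95² / (2 × 9.81) ≈ 1.75 m.

h ≈ 1.75 m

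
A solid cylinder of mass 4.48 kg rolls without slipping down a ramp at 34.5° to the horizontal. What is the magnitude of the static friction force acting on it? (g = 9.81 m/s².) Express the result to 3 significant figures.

f ≈ 8.30 N

With I = (1/2)MR², the ratio k = I/(MR²) is 0.5.
Translational: Mg sinθ − f = Ma. Rotational about the CM: fR = Iα = kMRa, so f = kMa.
Combining, a = g sinθ/(1+k) and f = kMa = kMg sinθ/(1+k).
f = 0.5 × 4.48 × 9.81 × sin34.5° / 1.5 ≈ 8.30 N.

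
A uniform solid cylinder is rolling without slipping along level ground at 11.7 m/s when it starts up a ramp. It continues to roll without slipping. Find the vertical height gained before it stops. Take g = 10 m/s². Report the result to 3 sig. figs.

For this body I = (1/2)MR², i.e. k = I/(MR²) = 0.5.
Rolling without slipping gives ω = v/R, so the total kinetic energy is ½Mv² + ½Iω² = ½(1+k)Mv² = (3/4)Mv².
All of this converts to potential energy at the highest point: (3/4)Mv₀² = Mgh.
Thus h = (1+k)v₀²/(2g) = 1.5 × 11.7² / (2 × 10) ≈ 10.3 m.

h ≈ 10.3 m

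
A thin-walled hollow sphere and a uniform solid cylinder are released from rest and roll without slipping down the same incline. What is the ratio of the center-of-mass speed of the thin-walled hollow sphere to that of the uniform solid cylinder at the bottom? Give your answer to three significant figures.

v_ratio ≈ 0.949

Each satisfies Mgh = ½(1+k)Mv² with k = I/(MR²), so v ∝ 1/√(1+k).
For the thin-walled hollow sphere k = 2/3; for the uniform solid cylinder k = 0.5.
v₁/v₂ = √((1+k₂)/(1+k₁)) = √(1.5/1.667) ≈ 0.949.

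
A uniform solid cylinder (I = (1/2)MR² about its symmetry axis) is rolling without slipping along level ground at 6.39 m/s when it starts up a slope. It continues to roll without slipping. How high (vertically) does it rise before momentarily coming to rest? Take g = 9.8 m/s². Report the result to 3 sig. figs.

The moment of inertia is (1/2)MR², giving k ≡ I/(MR²) = 0.5.
Since it rolls without slipping, ω = v/R and KE = ½Mv² + ½Iω² = ½(1+k)Mv² = (3/4)Mv².
At the top the kinetic energy is zero, so (3/4)Mv₀² = Mgh.
Thus h = (1+k)v₀²/(2g) = 1.5 × 6.39² / (2 × 9.8) ≈ 3.12 m.

h ≈ 3.12 m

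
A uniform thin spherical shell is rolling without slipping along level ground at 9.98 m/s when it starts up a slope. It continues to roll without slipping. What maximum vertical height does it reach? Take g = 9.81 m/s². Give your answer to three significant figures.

h ≈ 8.46 m

For this body I = (2/3)MR², i.e. k = I/(MR²) = 2/3.
Pure rolling means v = ωR; then KE = ½Mv² + ½I(v/R)² = ½(1+k)Mv² = (5/6)Mv².
All of this converts to potential energy at the highest point: (5/6)Mv₀² = Mgh.
Thus h = (1+k)v₀²/(2g) = 1.667 × 9.98² / (2 × 9.81) ≈ 8.46 m.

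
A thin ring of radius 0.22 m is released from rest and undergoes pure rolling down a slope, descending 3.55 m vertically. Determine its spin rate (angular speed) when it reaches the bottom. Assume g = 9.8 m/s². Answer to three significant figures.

ω ≈ 26.8 rad/s

For this body I = MR², i.e. k = I/(MR²) = 1.
Since it rolls without slipping, ω = v/R and KE = ½Mv² + ½Iω² = ½(1+k)Mv² = Mv².
Energy conservation Mgh = ½(1+k)Mv² gives v = √(2gh/(1+k)) = √(2 × 9.8 × 3.55 / 2) = 5.898 m/s.
The angular speed follows from ω = v/R = 5.898/0.22 ≈ 26.8 rad/s.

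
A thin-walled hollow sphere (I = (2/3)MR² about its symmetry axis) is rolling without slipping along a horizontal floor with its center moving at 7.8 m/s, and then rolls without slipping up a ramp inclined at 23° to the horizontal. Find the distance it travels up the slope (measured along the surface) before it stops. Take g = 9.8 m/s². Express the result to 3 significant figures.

d ≈ 13.2 m

For this body I = (2/3)MR², i.e. k = I/(MR²) = 2/3.
The rolling condition ω = v/R makes the rotational term ½I(v/R)² = ½kMv², so KE_total = ½(1+k)Mv² = (5/6)Mv².
Setting this equal to Mgh gives the vertical rise h = (1+k)v₀²/(2g) = 1.667×7.8²/(2×9.8) = 5.173 m.
The distance along the slope is d = h/sinθ = 5.173/sin23° ≈ 13.2 m.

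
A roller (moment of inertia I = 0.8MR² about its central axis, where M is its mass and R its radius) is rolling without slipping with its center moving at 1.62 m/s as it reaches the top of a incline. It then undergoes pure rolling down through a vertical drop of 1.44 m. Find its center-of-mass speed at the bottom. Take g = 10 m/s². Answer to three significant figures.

v ≈ 4.32 m/s

With I = 0.8MR², the ratio k = I/(MR²) is 0.8.
The rolling condition ω = v/R makes the rotational term ½I(v/R)² = ½kMv², so KE_total = ½(1+k)Mv² = (9/10)Mv².
Conserving energy between top and bottom: (9/10)Mv² = (9/10)Mv₀² + Mgh, hence v² = v₀² + 2gh/(1+k).
v = √(1.62² + 2×10×1.44/1.8) = √18.62 ≈ 4.32 m/s.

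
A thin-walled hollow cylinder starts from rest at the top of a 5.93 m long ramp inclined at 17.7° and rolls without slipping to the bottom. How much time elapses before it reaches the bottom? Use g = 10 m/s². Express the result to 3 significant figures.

For this body I = MR², i.e. k = I/(MR²) = 1.
Translational: Mg sinθ − f = Ma. Rotational about the CM: fR = Iα = kMRa, so f = kMa.
Hence a = g sinθ/(1+k) = 10×sin17.7°/2 = 1.52 m/s².
Starting from rest, L = ½at², so t = √(2L/a) = √(2×5.93/1.52) ≈ 2.79 s.

t ≈ 2.79 s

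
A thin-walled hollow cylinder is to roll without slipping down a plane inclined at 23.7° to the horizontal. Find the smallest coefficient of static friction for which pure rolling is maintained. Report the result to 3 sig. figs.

μ_min ≈ 0.219

The moment of inertia is MR², giving k ≡ I/(MR²) = 1.
Translational: Mg sinθ − f = Ma. Rotational about the CM: fR = Iα = kMRa, so f = kMa.
These give a = g sinθ/(1+k) and the required friction f = kMg sinθ/(1+k).
The normal force is N = Mg cosθ, so μ_min = f/N = k tanθ/(1+k).
μ_min = 1 × tan23.7° / 2 ≈ 0.219.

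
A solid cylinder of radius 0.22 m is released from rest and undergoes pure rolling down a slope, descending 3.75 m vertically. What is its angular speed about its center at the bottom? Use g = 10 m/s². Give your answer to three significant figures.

ω ≈ 32.1 rad/s

With I = (1/2)MR², the ratio k = I/(MR²) is 0.5.
The rolling condition ω = v/R makes the rotational term ½I(v/R)² = ½kMv², so KE_total = ½(1+k)Mv² = (3/4)Mv².
Energy conservation Mgh = ½(1+k)Mv² gives v = √(2gh/(1+k)) = √(2 × 10 × 3.75 / 1.5) = 7.071 m/s.
The angular speed follows from ω = v/R = 7.071/0.22 ≈ 32.1 rad/s.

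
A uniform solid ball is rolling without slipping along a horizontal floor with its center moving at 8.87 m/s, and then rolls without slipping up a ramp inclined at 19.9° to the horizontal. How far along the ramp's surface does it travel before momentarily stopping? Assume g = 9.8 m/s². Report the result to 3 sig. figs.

d ≈ 16.5 m

For this body I = (2/5)MR², i.e. k = I/(MR²) = 0.4.
Since it rolls without slipping, ω = v/R and KE = ½Mv² + ½Iω² = ½(1+k)Mv² = (7/10)Mv².
Setting this equal to Mgh gives the vertical rise h = (1+k)v₀²/(2g) = 1.4×8.87²/(2×9.8) = 5.62 m.
The distance along the slope is d = h/sinθ = 5.62/sin19.9° ≈ 16.5 m.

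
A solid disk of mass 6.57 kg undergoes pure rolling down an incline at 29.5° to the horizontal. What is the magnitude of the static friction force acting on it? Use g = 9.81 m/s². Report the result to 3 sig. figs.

f ≈ 10.6 N

For this body I = (1/2)MR², i.e. k = I/(MR²) = 0.5.
Newton's second law down the slope: Mg sinθ − f = Ma. The torque equation fR = Iα (with α = a/R) gives f = kMa.
Combining, a = g sinθ/(1+k) and f = kMa = kMg sinθ/(1+k).
f = 0.5 × 6.57 × 9.81 × sin29.5° / 1.5 ≈ 10.6 N.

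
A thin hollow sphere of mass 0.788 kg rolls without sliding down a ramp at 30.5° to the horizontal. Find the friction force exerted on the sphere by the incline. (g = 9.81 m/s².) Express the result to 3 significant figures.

The moment of inertia is (2/3)MR², giving k ≡ I/(MR²) = 2/3.
Translational: Mg sinθ − f = Ma. Rotational about the CM: fR = Iα = kMRa, so f = kMa.
Combining, a = g sinθ/(1+k) and f = kMa = kMg sinθ/(1+k).
f = (2/3) × 0.788 × 9.81 × sin30.5° / 1.667 ≈ 1.57 N.

f ≈ 1.57 N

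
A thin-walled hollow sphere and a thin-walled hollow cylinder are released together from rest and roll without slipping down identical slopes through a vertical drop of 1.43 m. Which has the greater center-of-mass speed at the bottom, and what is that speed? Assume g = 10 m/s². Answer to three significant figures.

For rolling without slipping, Mgh = ½(1+k)Mv² where k = I/(MR²), so v = √(2gh/(1+k)).
Thin-walled hollow sphere: k = 2/3, giving v = √(2×10×1.43/1.667) = 4.142 m/s.
Thin-walled hollow cylinder: k = 1, giving v = √(2×10×1.43/2) = 3.782 m/s.
The smaller k wins: the thin-walled hollow sphere, at ≈ 4.14 m/s.

the thin-walled hollow sphere, at v ≈ 4.14 m/s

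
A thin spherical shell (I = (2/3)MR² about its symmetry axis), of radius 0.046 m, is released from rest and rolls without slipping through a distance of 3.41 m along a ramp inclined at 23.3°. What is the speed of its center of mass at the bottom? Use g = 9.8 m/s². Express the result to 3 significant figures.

Here I = (2/3)MR², so the shape factor k = I/(MR²) = 2/3.
Since it rolls without slipping, ω = v/R and KE = ½Mv² + ½Iω² = ½(1+k)Mv² = (5/6)Mv².
The vertical drop is h = L sinθ = 3.41 × sin23.3° = 1.349 m.
Energy conservation: Mgh = (5/6)Mv², so v = √(2gh/(1+k)) = √(2 × 9.8 × 1.349 / 1.667) ≈ 3.98 m/s.

v ≈ 3.98 m/s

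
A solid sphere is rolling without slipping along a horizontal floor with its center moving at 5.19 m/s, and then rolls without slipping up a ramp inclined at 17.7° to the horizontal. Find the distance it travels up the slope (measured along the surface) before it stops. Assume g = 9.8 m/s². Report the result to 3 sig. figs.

d ≈ 6.33 m

Here I = (2/5)MR², so the shape factor k = I/(MR²) = 0.4.
Since it rolls without slipping, ω = v/R and KE = ½Mv² + ½Iω² = ½(1+k)Mv² = (7/10)Mv².
Setting this equal to Mgh gives the vertical rise h = (1+k)v₀²/(2g) = 1.4×5.19²/(2×9.8) = 1.924 m.
The distance along the slope is d = h/sinθ = 1.924/sin17.7° ≈ 6.33 m.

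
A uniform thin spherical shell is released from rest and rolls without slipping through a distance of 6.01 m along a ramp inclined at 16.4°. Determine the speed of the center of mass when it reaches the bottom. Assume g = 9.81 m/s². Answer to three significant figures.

v ≈ 4.47 m/s

The moment of inertia is (2/3)MR², giving k ≡ I/(MR²) = 2/3.
Since it rolls without slipping, ω = v/R and KE = ½Mv² + ½Iω² = ½(1+k)Mv² = (5/6)Mv².
The vertical drop is h = L sinθ = 6.01 × sin16.4° = 1.697 m.
Energy conservation: Mgh = (5/6)Mv², so v = √(2gh/(1+k)) = √(2 × 9.81 × 1.697 / 1.667) ≈ 4.47 m/s.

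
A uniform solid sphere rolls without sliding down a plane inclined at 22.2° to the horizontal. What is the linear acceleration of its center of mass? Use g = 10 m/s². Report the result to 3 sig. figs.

The moment of inertia is (2/5)MR², giving k ≡ I/(MR²) = 0.4.
Newton's second law down the slope: Mg sinθ − f = Ma. The torque equation fR = Iα (with α = a/R) gives f = kMa.
Eliminating f: Mg sinθ = (1+k)Ma, so a = g sinθ/(1+k) = 10 × sin22.2° / 1.4 ≈ 2.70 m/s².

a ≈ 2.70 m/s²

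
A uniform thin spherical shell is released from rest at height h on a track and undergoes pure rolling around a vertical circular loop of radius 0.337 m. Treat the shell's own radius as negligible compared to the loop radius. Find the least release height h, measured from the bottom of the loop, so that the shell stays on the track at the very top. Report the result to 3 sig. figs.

For this body I = (2/3)MR², i.e. k = I/(MR²) = 2/3.
At the top of the loop, the minimum-contact condition is Mg = Mv_top²/r, so v_top² = gr.
With ω = v/R, the kinetic energy at speed v is ½(1+k)Mv² = (5/6)Mv².
Energy conservation from release (height h) to the top (height 2r): Mgh = Mg(2r) + (5/6)M·gr.
Thus h_min = 2r + (1+k)r/2 = r(2 + 1.667/2) = 0.337 × 2.833 ≈ 0.955 m.

h_min ≈ 0.955 m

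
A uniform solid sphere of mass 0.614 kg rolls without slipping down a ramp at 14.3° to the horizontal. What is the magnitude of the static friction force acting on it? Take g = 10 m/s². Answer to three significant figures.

The moment of inertia is (2/5)MR², giving k ≡ I/(MR²) = 0.4.
Newton's second law down the slope: Mg sinθ − f = Ma. The torque equation fR = Iα (with α = a/R) gives f = kMa.
Combining, a = g sinθ/(1+k) and f = kMa = kMg sinθ/(1+k).
f = 0.4 × 0.614 × 10 × sin14.3° / 1.4 ≈ 0.433 N.

f ≈ 0.433 N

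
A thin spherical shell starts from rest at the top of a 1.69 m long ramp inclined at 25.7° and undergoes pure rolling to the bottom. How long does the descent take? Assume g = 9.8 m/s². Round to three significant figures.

The moment of inertia is (2/3)MR², giving k ≡ I/(MR²) = 2/3.
Along the incline Mg sinθ − f = Ma, and torque about the center fR = Iα = kMR²(a/R) gives f = kMa.
Hence a = g sinθ/(1+k) = 9.8×sin25.7°/1.667 = 2.55 m/s².
Starting from rest, L = ½at², so t = √(2L/a) = √(2×1.69/2.55) ≈ 1.15 s.

t ≈ 1.15 s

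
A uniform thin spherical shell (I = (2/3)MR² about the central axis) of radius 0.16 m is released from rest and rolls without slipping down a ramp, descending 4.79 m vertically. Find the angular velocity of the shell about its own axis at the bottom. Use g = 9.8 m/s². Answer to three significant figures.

ω ≈ 46.9 rad/s

With I = (2/3)MR², the ratio k = I/(MR²) is 2/3.
The rolling condition ω = v/R makes the rotational term ½I(v/R)² = ½kMv², so KE_total = ½(1+k)Mv² = (5/6)Mv².
Energy conservation Mgh = ½(1+k)Mv² gives v = √(2gh/(1+k)) = √(2 × 9.8 × 4.79 / 1.667) = 7.505 m/s.
Then ω = v/R = 7.505 / 0.16 ≈ 46.9 rad/s.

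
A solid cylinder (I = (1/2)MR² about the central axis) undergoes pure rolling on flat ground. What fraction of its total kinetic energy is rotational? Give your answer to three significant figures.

fraction ≈ 0.333

With I = (1/2)MR², the ratio k = I/(MR²) is 0.5.
Since ω = v/R, the translational part is ½Mv² and the rotational part is ½I(v/R)² = ½kMv²; the total is ½(1+k)Mv².
The rotational fraction is therefore k/(1+k) = 0.5/1.5 ≈ 0.333.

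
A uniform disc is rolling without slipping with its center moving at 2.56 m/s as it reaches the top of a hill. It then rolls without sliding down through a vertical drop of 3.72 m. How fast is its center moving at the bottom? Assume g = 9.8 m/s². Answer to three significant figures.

v ≈ 7.43 m/s

Here I = (1/2)MR², so the shape factor k = I/(MR²) = 0.5.
The rolling condition ω = v/R makes the rotational term ½I(v/R)² = ½kMv², so KE_total = ½(1+k)Mv² = (3/4)Mv².
Energy conservation: (3/4)Mv₀² + Mgh = (3/4)Mv², so v² = v₀² + 2gh/(1+k).
v = √(2.56² + 2×9.8×3.72/1.5) = √55.16 ≈ 7.43 m/s.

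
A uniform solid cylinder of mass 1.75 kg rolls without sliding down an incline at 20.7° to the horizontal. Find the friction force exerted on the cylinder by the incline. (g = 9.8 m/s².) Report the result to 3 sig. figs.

f ≈ 2.02 N

With I = (1/2)MR², the ratio k = I/(MR²) is 0.5.
Translational: Mg sinθ − f = Ma. Rotational about the CM: fR = Iα = kMRa, so f = kMa.
Combining, a = g sinθ/(1+k) and f = kMa = kMg sinθ/(1+k).
f = 0.5 × 1.75 × 9.8 × sin20.7° / 1.5 ≈ 2.02 N.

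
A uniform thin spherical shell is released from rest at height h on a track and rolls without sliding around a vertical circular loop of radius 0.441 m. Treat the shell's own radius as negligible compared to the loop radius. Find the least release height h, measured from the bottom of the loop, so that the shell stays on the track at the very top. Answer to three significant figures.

h_min ≈ 1.25 m

For this body I = (2/3)MR², i.e. k = I/(MR²) = 2/3.
At the top, contact is just lost when gravity alone supplies the centripetal force: Mg = Mv_top²/r, i.e. v_top² = gr.
With ω = v/R, the kinetic energy at speed v is ½(1+k)Mv² = (5/6)Mv².
Energy conservation from release (height h) to the top (height 2r): Mgh = Mg(2r) + (5/6)M·gr.
Thus h_min = 2r + (1+k)r/2 = r(2 + 1.667/2) = 0.441 × 2.833 ≈ 1.25 m.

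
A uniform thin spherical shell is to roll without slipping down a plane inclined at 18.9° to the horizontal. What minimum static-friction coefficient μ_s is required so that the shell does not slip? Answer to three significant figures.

μ_min ≈ 0.137

For this body I = (2/3)MR², i.e. k = I/(MR²) = 2/3.
Newton's second law down the slope: Mg sinθ − f = Ma. The torque equation fR = Iα (with α = a/R) gives f = kMa.
These give a = g sinθ/(1+k) and the required friction f = kMg sinθ/(1+k).
With N = Mg cosθ, the no-slip condition f ≤ μN gives μ_min = f/N = k tanθ/(1+k).
μ_min = (2/3) × tan18.9° / 1.667 ≈ 0.137.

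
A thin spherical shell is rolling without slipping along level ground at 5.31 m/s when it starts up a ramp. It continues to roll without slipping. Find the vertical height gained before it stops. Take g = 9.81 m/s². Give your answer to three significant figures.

h ≈ 2.40 m

The moment of inertia is (2/3)MR², giving k ≡ I/(MR²) = 2/3.
Since it rolls without slipping, ω = v/R and KE = ½Mv² + ½Iω² = ½(1+k)Mv² = (5/6)Mv².
At the top the kinetic energy is zero, so (5/6)Mv₀² = Mgh.
Thus h = (1+k)v₀²/(2g) = 1.667 × 5.31² / (2 × 9.81) ≈ 2.40 m.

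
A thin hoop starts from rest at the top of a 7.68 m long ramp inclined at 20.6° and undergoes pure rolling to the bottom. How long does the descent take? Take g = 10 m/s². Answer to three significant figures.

The moment of inertia is MR², giving k ≡ I/(MR²) = 1.
Along the incline Mg sinθ − f = Ma, and torque about the center fR = Iα = kMR²(a/R) gives f = kMa.
Hence a = g sinθ/(1+k) = 10×sin20.6°/2 = 1.759 m/s².
Starting from rest, L = ½at², so t = √(2L/a) = √(2×7.68/1.759) ≈ 2.95 s.

t ≈ 2.95 s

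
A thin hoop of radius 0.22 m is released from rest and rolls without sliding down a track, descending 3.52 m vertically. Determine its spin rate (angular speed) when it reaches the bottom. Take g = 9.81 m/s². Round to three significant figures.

With I = MR², the ratio k = I/(MR²) is 1.
Rolling without slipping gives ω = v/R, so the total kinetic energy is ½Mv² + ½Iω² = ½(1+k)Mv² = Mv².
Energy conservation Mgh = ½(1+k)Mv² gives v = √(2gh/(1+k)) = √(2 × 9.81 × 3.52 / 2) = 5.876 m/s.
Then ω = v/R = 5.876 / 0.22 ≈ 26.7 rad/s.

ω ≈ 26.7 rad/s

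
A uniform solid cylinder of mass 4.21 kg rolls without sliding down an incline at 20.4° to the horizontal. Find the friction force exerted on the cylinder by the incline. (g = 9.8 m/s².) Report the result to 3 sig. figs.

f ≈ 4.79 N

The moment of inertia is (1/2)MR², giving k ≡ I/(MR²) = 0.5.
Newton's second law down the slope: Mg sinθ − f = Ma. The torque equation fR = Iα (with α = a/R) gives f = kMa.
Combining, a = g sinθ/(1+k) and f = kMa = kMg sinθ/(1+k).
f = 0.5 × 4.21 × 9.8 × sin20.4° / 1.5 ≈ 4.79 N.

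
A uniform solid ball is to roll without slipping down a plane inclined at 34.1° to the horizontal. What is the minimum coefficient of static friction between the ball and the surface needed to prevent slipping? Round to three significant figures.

μ_min ≈ 0.193

The moment of inertia is (2/5)MR², giving k ≡ I/(MR²) = 0.4.
Translational: Mg sinθ − f = Ma. Rotational about the CM: fR = Iα = kMRa, so f = kMa.
These give a = g sinθ/(1+k) and the required friction f = kMg sinθ/(1+k).
With N = Mg cosθ, the no-slip condition f ≤ μN gives μ_min = f/N = k tanθ/(1+k).
μ_min = 0.4 × tan34.1° / 1.4 ≈ 0.193.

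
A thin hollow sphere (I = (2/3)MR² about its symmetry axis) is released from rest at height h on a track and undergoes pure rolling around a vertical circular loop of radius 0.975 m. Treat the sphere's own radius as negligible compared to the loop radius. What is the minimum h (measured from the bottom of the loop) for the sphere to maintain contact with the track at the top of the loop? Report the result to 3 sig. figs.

For this body I = (2/3)MR², i.e. k = I/(MR²) = 2/3.
At the top, contact is just lost when gravity alone supplies the centripetal force: Mg = Mv_top²/r, i.e. v_top² = gr.
With ω = v/R, the kinetic energy at speed v is ½(1+k)Mv² = (5/6)Mv².
Energy conservation from release (height h) to the top (height 2r): Mgh = Mg(2r) + (5/6)M·gr.
Thus h_min = 2r + (1+k)r/2 = r(2 + 1.667/2) = 0.975 × 2.833 ≈ 2.76 m.

h_min ≈ 2.76 m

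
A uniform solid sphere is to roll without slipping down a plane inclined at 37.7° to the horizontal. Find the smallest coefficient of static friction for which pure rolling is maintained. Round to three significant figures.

Here I = (2/5)MR², so the shape factor k = I/(MR²) = 0.4.
Newton's second law down the slope: Mg sinθ − f = Ma. The torque equation fR = Iα (with α = a/R) gives f = kMa.
These give a = g sinθ/(1+k) and the required friction f = kMg sinθ/(1+k).
The normal force is N = Mg cosθ, so μ_min = f/N = k tanθ/(1+k).
μ_min = 0.4 × tan37.7° / 1.4 ≈ 0.221.

μ_min ≈ 0.221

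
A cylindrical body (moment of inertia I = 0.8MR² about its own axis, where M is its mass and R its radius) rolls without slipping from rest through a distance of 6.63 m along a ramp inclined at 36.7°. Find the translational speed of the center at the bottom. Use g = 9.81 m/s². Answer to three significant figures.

v ≈ 6.57 m/s

With I = 0.8MR², the ratio k = I/(MR²) is 0.8.
Pure rolling means v = ωR; then KE = ½Mv² + ½I(v/R)² = ½(1+k)Mv² = (9/10)Mv².
The vertical drop is h = L sinθ = 6.63 × sin36.7° = 3.962 m.
Setting Mgh = (9/10)Mv² gives v = √(2gh/(1+k)) = √(2·9.81·3.962/1.8) ≈ 6.57 m/s.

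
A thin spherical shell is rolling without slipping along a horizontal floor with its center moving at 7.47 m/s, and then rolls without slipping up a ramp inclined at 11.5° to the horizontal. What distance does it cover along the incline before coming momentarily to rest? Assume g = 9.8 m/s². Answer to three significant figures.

For this body I = (2/3)MR², i.e. k = I/(MR²) = 2/3.
Pure rolling means v = ωR; then KE = ½Mv² + ½I(v/R)² = ½(1+k)Mv² = (5/6)Mv².
Setting this equal to Mgh gives the vertical rise h = (1+k)v₀²/(2g) = 1.667×7.47²/(2×9.8) = 4.745 m.
Along the incline, d = h/sinθ = 4.745/sin11.5° ≈ 23.8 m.

d ≈ 23.8 m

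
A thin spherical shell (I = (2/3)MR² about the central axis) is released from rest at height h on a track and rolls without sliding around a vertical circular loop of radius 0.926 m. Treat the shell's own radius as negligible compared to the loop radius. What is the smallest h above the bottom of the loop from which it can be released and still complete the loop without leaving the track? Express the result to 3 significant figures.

With I = (2/3)MR², the ratio k = I/(MR²) is 2/3.
At the top of the loop, the minimum-contact condition is Mg = Mv_top²/r, so v_top² = gr.
With ω = v/R, the kinetic energy at speed v is ½(1+k)Mv² = (5/6)Mv².
Energy conservation from release (height h) to the top (height 2r): Mgh = Mg(2r) + (5/6)M·gr.
Thus h_min = 2r + (1+k)r/2 = r(2 + 1.667/2) = 0.926 × 2.833 ≈ 2.62 m.

h_min ≈ 2.62 m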